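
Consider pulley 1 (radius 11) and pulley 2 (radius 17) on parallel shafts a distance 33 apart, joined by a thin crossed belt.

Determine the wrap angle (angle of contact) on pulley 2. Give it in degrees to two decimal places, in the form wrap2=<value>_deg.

crossed belt: β = asin((r1+r2)/C) = asin(28/33) = 58.0473°
wrap1 = wrap2 = π + 2β = 296.0945°

wrap2=296.09_deg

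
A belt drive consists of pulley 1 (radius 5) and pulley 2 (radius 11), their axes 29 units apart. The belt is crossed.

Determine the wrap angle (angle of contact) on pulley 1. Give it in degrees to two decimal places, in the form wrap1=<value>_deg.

wrap1=246.97_deg

crossed belt: β = asin((r1+r2)/C) = asin(16/29) = 33.4854°
wrap1 = wrap2 = π + 2β = 246.9708°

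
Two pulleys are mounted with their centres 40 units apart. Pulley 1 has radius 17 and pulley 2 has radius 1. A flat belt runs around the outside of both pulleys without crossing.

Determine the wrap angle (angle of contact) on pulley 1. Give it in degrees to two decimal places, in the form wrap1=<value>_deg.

open belt: β = asin((r2−r1)/C) = asin(-16/40) = -23.5782°
wrap1 = π − 2β = 227.1564°
wrap2 = π + 2β = 132.8436°

wrap1=227.16_deg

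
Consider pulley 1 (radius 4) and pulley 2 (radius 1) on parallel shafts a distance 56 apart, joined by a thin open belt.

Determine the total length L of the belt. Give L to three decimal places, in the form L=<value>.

open belt: β = asin((r2−r1)/C) = asin(-3/56) = -3.0709°
wrap1 = π − 2β = 186.1418°
wrap2 = π + 2β = 173.8582°
tangent length = C·cosβ = 55.9196
L = r1·wrap1 + r2·wrap2 + 2·C·cosβ = 4·3.2488 + 1·3.0344 + 2·55.9196 = 127.8687

L=127.869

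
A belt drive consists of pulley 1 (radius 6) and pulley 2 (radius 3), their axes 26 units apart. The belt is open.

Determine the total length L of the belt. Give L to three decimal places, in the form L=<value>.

open belt: β = asin((r2−r1)/C) = asin(-3/26) = -6.6258°
wrap1 = π − 2β = 193.2516°
wrap2 = π + 2β = 166.7484°
tangent length = C·cosβ = 25.8263
L = r1·wrap1 + r2·wrap2 + 2·C·cosβ = 6·3.3729 + 3·2.9103 + 2·25.8263 = 80.6209

L=80.621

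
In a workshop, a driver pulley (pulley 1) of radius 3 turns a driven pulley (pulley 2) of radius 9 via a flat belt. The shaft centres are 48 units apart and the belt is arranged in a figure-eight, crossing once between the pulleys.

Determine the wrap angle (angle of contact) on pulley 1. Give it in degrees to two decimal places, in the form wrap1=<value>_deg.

crossed belt: β = asin((r1+r2)/C) = asin(12/48) = 14.4775°
wrap1 = wrap2 = π + 2β = 208.9550°

wrap1=208.96_deg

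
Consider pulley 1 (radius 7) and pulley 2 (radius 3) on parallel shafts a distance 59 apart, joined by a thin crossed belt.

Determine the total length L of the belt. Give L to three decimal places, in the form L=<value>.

L=151.115

crossed belt: β = asin((r1+r2)/C) = asin(10/59) = 9.7583°
wrap1 = wrap2 = π + 2β = 199.5165°
tangent length = C·cosβ = 58.1464
L = (r1+r2)·wrap + 2·C·cosβ = 10·3.4822 + 2·58.1464 = 151.1149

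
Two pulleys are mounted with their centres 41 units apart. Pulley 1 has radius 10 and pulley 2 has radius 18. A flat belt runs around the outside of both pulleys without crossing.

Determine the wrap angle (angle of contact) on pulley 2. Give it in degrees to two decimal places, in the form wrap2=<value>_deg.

wrap2=202.50_deg

open belt: β = asin((r2−r1)/C) = asin(8/41) = 11.2518°
wrap1 = π − 2β = 157.4963°
wrap2 = π + 2β = 202.5037°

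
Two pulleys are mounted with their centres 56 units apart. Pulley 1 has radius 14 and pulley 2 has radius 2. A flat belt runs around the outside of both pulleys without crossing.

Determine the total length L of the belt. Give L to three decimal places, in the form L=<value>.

L=164.847

open belt: β = asin((r2−r1)/C) = asin(-12/56) = -12.3736°
wrap1 = π − 2β = 204.7473°
wrap2 = π + 2β = 155.2527°
tangent length = C·cosβ = 54.6992
L = r1·wrap1 + r2·wrap2 + 2·C·cosβ = 14·3.5735 + 2·2.7097 + 2·54.6992 = 164.8469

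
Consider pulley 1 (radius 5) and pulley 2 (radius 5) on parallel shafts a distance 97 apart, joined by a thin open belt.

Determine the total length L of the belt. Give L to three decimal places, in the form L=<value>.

L=225.416

open belt: β = asin((r2−r1)/C) = asin(0/97) = 0.0000°
wrap1 = π − 2β = 180.0000°
wrap2 = π + 2β = 180.0000°
tangent length = C·cosβ = 97.0000
L = r1·wrap1 + r2·wrap2 + 2·C·cosβ = 5·3.1416 + 5·3.1416 + 2·97.0000 = 225.4159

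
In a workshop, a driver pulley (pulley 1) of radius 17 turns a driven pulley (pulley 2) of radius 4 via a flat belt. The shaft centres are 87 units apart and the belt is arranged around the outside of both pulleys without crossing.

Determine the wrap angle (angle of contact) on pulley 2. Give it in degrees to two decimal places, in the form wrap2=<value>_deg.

wrap2=162.81_deg

open belt: β = asin((r2−r1)/C) = asin(-13/87) = -8.5936°
wrap1 = π − 2β = 197.1872°
wrap2 = π + 2β = 162.8128°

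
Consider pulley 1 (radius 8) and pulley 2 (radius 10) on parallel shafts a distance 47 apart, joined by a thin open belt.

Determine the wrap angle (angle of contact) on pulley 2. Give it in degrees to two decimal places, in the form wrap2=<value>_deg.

wrap2=184.88_deg

open belt: β = asin((r2−r1)/C) = asin(2/47) = 2.4389°
wrap1 = π − 2β = 175.1223°
wrap2 = π + 2β = 184.8777°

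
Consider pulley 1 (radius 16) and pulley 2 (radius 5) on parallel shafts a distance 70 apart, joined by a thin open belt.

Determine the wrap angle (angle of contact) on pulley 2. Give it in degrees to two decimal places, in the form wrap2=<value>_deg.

open belt: β = asin((r2−r1)/C) = asin(-11/70) = -9.0411°
wrap1 = π − 2β = 198.0822°
wrap2 = π + 2β = 161.9178°

wrap2=161.92_deg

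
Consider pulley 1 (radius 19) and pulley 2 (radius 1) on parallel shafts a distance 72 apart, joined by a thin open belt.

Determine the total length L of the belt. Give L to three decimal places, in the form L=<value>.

open belt: β = asin((r2−r1)/C) = asin(-18/72) = -14.4775°
wrap1 = π − 2β = 208.9550°
wrap2 = π + 2β = 151.0450°
tangent length = C·cosβ = 69.7137
L = r1·wrap1 + r2·wrap2 + 2·C·cosβ = 19·3.6470 + 1·2.6362 + 2·69.7137 = 211.3557

L=211.356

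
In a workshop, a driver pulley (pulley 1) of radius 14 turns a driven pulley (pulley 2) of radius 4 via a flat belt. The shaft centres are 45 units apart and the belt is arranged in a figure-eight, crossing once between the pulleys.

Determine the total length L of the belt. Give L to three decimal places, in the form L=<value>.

L=153.850

crossed belt: β = asin((r1+r2)/C) = asin(18/45) = 23.5782°
wrap1 = wrap2 = π + 2β = 227.1564°
tangent length = C·cosβ = 41.2432
L = (r1+r2)·wrap + 2·C·cosβ = 18·3.9646 + 2·41.2432 = 153.8496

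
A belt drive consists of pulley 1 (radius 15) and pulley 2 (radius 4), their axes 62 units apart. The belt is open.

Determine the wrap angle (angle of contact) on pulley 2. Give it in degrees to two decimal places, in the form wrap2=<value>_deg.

wrap2=159.56_deg

open belt: β = asin((r2−r1)/C) = asin(-11/62) = -10.2195°
wrap1 = π − 2β = 200.4390°
wrap2 = π + 2β = 159.5610°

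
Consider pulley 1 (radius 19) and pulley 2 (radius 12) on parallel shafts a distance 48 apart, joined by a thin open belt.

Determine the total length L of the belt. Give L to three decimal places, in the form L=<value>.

open belt: β = asin((r2−r1)/C) = asin(-7/48) = -8.3855°
wrap1 = π − 2β = 196.7711°
wrap2 = π + 2β = 163.2289°
tangent length = C·cosβ = 47.4868
L = r1·wrap1 + r2·wrap2 + 2·C·cosβ = 19·3.4343 + 12·2.8489 + 2·47.4868 = 194.4120

L=194.412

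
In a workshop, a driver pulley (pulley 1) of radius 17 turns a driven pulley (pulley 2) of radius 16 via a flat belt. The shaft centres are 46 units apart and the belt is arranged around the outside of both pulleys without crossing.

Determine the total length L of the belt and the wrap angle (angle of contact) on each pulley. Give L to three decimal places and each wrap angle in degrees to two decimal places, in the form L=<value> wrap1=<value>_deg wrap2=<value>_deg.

open belt: β = asin((r2−r1)/C) = asin(-1/46) = -1.2457°
wrap1 = π − 2β = 182.4913°
wrap2 = π + 2β = 177.5087°
tangent length = C·cosβ = 45.9891
L = r1·wrap1 + r2·wrap2 + 2·C·cosβ = 17·3.1851 + 16·3.0981 + 2·45.9891 = 195.6943

L=195.694 wrap1=182.49_deg wrap2=177.51_deg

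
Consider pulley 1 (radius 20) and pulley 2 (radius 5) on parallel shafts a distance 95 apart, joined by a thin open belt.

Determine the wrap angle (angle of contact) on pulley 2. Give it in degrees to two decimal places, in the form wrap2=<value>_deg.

open belt: β = asin((r2−r1)/C) = asin(-15/95) = -9.0847°
wrap1 = π − 2β = 198.1694°
wrap2 = π + 2β = 161.8306°

wrap2=161.83_deg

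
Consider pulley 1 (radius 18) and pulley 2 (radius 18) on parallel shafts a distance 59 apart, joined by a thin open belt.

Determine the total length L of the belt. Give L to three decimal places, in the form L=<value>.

L=231.097

open belt: β = asin((r2−r1)/C) = asin(0/59) = 0.0000°
wrap1 = π − 2β = 180.0000°
wrap2 = π + 2β = 180.0000°
tangent length = C·cosβ = 59.0000
L = r1·wrap1 + r2·wrap2 + 2·C·cosβ = 18·3.1416 + 18·3.1416 + 2·59.0000 = 231.0973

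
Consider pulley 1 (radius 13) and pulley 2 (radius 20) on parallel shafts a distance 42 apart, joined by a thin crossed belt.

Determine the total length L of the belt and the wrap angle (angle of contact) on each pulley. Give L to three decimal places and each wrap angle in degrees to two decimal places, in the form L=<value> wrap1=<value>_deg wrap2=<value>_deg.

L=215.288 wrap1=283.57_deg wrap2=283.57_deg

crossed belt: β = asin((r1+r2)/C) = asin(33/42) = 51.7868°
wrap1 = wrap2 = π + 2β = 283.5736°
tangent length = C·cosβ = 25.9808
L = (r1+r2)·wrap + 2·C·cosβ = 33·4.9493 + 2·25.9808 = 215.2882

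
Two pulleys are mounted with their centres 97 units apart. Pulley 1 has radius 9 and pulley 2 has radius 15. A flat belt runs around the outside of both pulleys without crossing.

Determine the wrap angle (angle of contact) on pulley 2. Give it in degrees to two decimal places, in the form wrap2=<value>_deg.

open belt: β = asin((r2−r1)/C) = asin(6/97) = 3.5463°
wrap1 = π − 2β = 172.9073°
wrap2 = π + 2β = 187.0927°

wrap2=187.09_deg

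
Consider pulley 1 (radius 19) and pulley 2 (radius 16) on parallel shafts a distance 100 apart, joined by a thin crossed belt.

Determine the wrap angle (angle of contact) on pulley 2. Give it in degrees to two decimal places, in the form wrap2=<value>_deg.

wrap2=220.97_deg

crossed belt: β = asin((r1+r2)/C) = asin(35/100) = 20.4873°
wrap1 = wrap2 = π + 2β = 220.9746°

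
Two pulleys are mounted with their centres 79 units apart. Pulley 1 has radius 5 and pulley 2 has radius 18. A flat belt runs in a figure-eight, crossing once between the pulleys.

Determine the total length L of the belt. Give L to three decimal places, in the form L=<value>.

L=237.001

crossed belt: β = asin((r1+r2)/C) = asin(23/79) = 16.9262°
wrap1 = wrap2 = π + 2β = 213.8523°
tangent length = C·cosβ = 75.5778
L = (r1+r2)·wrap + 2·C·cosβ = 23·3.7324 + 2·75.5778 = 237.0014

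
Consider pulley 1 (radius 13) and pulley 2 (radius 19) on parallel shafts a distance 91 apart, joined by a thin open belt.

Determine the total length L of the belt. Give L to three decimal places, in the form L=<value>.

open belt: β = asin((r2−r1)/C) = asin(6/91) = 3.7805°
wrap1 = π − 2β = 172.4390°
wrap2 = π + 2β = 187.5610°
tangent length = C·cosβ = 90.8020
L = r1·wrap1 + r2·wrap2 + 2·C·cosβ = 13·3.0096 + 19·3.2736 + 2·90.8020 = 282.9267

L=282.927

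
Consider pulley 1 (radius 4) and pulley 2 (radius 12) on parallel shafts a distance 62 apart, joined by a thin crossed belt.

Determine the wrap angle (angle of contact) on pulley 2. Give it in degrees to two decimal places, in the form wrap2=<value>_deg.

wrap2=209.91_deg

crossed belt: β = asin((r1+r2)/C) = asin(16/62) = 14.9552°
wrap1 = wrap2 = π + 2β = 209.9105°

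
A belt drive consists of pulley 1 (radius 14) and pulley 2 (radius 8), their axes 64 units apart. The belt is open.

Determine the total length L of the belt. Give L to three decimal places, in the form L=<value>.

L=197.678

open belt: β = asin((r2−r1)/C) = asin(-6/64) = -5.3794°
wrap1 = π − 2β = 190.7588°
wrap2 = π + 2β = 169.2412°
tangent length = C·cosβ = 63.7181
L = r1·wrap1 + r2·wrap2 + 2·C·cosβ = 14·3.3294 + 8·2.9538 + 2·63.7181 = 197.6780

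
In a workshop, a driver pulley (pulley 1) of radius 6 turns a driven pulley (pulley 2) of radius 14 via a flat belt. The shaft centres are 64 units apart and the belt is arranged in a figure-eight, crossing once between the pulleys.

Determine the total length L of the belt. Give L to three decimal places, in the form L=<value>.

crossed belt: β = asin((r1+r2)/C) = asin(20/64) = 18.2100°
wrap1 = wrap2 = π + 2β = 216.4199°
tangent length = C·cosβ = 60.7947
L = (r1+r2)·wrap + 2·C·cosβ = 20·3.7772 + 2·60.7947 = 197.1343

L=197.134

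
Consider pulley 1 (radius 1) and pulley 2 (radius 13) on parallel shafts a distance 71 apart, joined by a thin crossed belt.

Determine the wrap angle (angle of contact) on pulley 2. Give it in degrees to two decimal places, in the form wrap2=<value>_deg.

wrap2=202.74_deg

crossed belt: β = asin((r1+r2)/C) = asin(14/71) = 11.3723°
wrap1 = wrap2 = π + 2β = 202.7446°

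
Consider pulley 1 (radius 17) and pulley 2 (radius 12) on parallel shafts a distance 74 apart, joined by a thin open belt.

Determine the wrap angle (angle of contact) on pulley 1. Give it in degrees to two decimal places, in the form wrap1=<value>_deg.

open belt: β = asin((r2−r1)/C) = asin(-5/74) = -3.8743°
wrap1 = π − 2β = 187.7486°
wrap2 = π + 2β = 172.2514°

wrap1=187.75_deg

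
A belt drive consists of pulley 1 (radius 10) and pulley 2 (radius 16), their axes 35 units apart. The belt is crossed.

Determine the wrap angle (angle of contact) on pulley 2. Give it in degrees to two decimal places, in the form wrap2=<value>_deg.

crossed belt: β = asin((r1+r2)/C) = asin(26/35) = 47.9754°
wrap1 = wrap2 = π + 2β = 275.9507°

wrap2=275.95_deg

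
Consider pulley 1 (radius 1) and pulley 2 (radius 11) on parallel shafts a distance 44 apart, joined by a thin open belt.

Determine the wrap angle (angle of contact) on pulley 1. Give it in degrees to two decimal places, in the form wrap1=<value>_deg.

wrap1=153.73_deg

open belt: β = asin((r2−r1)/C) = asin(10/44) = 13.1366°
wrap1 = π − 2β = 153.7269°
wrap2 = π + 2β = 206.2731°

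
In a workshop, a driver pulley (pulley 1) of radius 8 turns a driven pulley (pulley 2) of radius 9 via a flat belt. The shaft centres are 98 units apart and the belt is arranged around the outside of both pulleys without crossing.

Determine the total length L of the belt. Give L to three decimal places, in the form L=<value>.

open belt: β = asin((r2−r1)/C) = asin(1/98) = 0.5847°
wrap1 = π − 2β = 178.8307°
wrap2 = π + 2β = 181.1693°
tangent length = C·cosβ = 97.9949
L = r1·wrap1 + r2·wrap2 + 2·C·cosβ = 8·3.1212 + 9·3.1620 + 2·97.9949 = 249.4173

L=249.417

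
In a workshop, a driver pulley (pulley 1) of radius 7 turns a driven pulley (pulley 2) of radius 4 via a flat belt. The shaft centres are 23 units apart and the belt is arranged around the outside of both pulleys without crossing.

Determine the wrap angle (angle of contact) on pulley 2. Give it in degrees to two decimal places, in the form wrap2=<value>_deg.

wrap2=165.01_deg

open belt: β = asin((r2−r1)/C) = asin(-3/23) = -7.4947°
wrap1 = π − 2β = 194.9894°
wrap2 = π + 2β = 165.0106°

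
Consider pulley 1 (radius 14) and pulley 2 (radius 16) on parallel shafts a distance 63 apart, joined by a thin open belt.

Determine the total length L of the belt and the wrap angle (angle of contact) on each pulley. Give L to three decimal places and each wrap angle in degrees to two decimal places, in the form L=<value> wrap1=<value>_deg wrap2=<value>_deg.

L=220.311 wrap1=176.36_deg wrap2=183.64_deg

open belt: β = asin((r2−r1)/C) = asin(2/63) = 1.8192°
wrap1 = π − 2β = 176.3616°
wrap2 = π + 2β = 183.6384°
tangent length = C·cosβ = 62.9682
L = r1·wrap1 + r2·wrap2 + 2·C·cosβ = 14·3.0781 + 16·3.2051 + 2·62.9682 = 220.3113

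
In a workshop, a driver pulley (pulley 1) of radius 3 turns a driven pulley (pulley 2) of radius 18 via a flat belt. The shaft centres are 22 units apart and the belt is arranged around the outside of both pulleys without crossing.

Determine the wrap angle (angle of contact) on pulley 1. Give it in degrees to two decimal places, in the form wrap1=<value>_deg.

open belt: β = asin((r2−r1)/C) = asin(15/22) = 42.9859°
wrap1 = π − 2β = 94.0282°
wrap2 = π + 2β = 265.9718°

wrap1=94.03_deg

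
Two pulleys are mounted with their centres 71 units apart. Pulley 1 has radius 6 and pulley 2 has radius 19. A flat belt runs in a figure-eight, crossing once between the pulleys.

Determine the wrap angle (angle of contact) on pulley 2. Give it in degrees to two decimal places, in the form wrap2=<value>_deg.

crossed belt: β = asin((r1+r2)/C) = asin(25/71) = 20.6166°
wrap1 = wrap2 = π + 2β = 221.2332°

wrap2=221.23_deg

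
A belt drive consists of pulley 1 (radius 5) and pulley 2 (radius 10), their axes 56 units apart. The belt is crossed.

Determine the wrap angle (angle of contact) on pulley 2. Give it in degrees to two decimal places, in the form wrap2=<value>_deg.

crossed belt: β = asin((r1+r2)/C) = asin(15/56) = 15.5368°
wrap1 = wrap2 = π + 2β = 211.0736°

wrap2=211.07_deg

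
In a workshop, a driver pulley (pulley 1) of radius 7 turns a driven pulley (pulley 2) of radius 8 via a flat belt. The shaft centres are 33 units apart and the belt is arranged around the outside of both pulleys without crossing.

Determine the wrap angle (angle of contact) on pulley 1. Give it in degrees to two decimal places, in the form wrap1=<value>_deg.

open belt: β = asin((r2−r1)/C) = asin(1/33) = 1.7365°
wrap1 = π − 2β = 176.5270°
wrap2 = π + 2β = 183.4730°

wrap1=176.53_deg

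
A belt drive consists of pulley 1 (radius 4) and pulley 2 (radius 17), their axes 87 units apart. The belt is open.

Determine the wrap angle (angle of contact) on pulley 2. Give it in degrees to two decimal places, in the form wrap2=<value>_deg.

wrap2=197.19_deg

open belt: β = asin((r2−r1)/C) = asin(13/87) = 8.5936°
wrap1 = π − 2β = 162.8128°
wrap2 = π + 2β = 197.1872°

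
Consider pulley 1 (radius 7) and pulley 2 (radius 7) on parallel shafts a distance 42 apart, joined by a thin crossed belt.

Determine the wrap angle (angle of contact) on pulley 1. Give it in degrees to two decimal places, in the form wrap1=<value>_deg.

wrap1=218.94_deg

crossed belt: β = asin((r1+r2)/C) = asin(14/42) = 19.4712°
wrap1 = wrap2 = π + 2β = 218.9424°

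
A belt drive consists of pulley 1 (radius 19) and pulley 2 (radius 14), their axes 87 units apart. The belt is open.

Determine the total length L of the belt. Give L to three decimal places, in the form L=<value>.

L=277.960

open belt: β = asin((r2−r1)/C) = asin(-5/87) = -3.2947°
wrap1 = π − 2β = 186.5894°
wrap2 = π + 2β = 173.4106°
tangent length = C·cosβ = 86.8562
L = r1·wrap1 + r2·wrap2 + 2·C·cosβ = 19·3.2566 + 14·3.0266 + 2·86.8562 = 277.9600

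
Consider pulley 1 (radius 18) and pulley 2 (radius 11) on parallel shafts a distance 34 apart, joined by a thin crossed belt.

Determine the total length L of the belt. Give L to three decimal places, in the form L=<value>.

crossed belt: β = asin((r1+r2)/C) = asin(29/34) = 58.5330°
wrap1 = wrap2 = π + 2β = 297.0660°
tangent length = C·cosβ = 17.7482
L = (r1+r2)·wrap + 2·C·cosβ = 29·5.1848 + 2·17.7482 = 185.8551

L=185.855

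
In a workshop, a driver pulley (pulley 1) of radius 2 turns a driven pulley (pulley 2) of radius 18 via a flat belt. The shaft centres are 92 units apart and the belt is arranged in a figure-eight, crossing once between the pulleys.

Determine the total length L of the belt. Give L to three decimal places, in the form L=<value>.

crossed belt: β = asin((r1+r2)/C) = asin(20/92) = 12.5559°
wrap1 = wrap2 = π + 2β = 205.1117°
tangent length = C·cosβ = 89.7998
L = (r1+r2)·wrap + 2·C·cosβ = 20·3.5799 + 2·89.7998 = 251.1970

L=251.197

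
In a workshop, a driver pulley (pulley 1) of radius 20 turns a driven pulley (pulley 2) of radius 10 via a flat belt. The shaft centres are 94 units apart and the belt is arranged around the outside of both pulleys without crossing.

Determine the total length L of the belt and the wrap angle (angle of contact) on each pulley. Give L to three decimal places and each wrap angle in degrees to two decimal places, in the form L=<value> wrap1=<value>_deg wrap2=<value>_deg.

L=283.313 wrap1=192.21_deg wrap2=167.79_deg

open belt: β = asin((r2−r1)/C) = asin(-10/94) = -6.1069°
wrap1 = π − 2β = 192.2137°
wrap2 = π + 2β = 167.7863°
tangent length = C·cosβ = 93.4666
L = r1·wrap1 + r2·wrap2 + 2·C·cosβ = 20·3.3548 + 10·2.9284 + 2·93.4666 = 283.3126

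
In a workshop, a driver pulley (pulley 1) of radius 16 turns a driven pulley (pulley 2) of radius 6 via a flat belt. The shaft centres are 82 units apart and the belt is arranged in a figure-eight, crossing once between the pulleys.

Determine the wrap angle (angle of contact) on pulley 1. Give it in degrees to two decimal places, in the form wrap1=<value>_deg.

wrap1=211.13_deg

crossed belt: β = asin((r1+r2)/C) = asin(22/82) = 15.5627°
wrap1 = wrap2 = π + 2β = 211.1254°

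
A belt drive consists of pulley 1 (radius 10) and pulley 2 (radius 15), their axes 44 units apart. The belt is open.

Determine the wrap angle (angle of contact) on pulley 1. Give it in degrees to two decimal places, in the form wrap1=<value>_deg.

wrap1=166.95_deg

open belt: β = asin((r2−r1)/C) = asin(5/44) = 6.5250°
wrap1 = π − 2β = 166.9500°
wrap2 = π + 2β = 193.0500°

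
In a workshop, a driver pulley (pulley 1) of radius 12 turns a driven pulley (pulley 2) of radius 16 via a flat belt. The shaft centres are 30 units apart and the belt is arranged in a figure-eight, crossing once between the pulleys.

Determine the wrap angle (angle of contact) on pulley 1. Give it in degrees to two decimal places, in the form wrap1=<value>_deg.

crossed belt: β = asin((r1+r2)/C) = asin(28/30) = 68.9605°
wrap1 = wrap2 = π + 2β = 317.9211°

wrap1=317.92_deg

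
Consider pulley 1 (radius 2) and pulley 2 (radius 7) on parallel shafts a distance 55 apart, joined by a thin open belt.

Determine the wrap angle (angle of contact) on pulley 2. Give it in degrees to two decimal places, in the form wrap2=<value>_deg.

open belt: β = asin((r2−r1)/C) = asin(5/55) = 5.2159°
wrap1 = π − 2β = 169.5682°
wrap2 = π + 2β = 190.4318°

wrap2=190.43_deg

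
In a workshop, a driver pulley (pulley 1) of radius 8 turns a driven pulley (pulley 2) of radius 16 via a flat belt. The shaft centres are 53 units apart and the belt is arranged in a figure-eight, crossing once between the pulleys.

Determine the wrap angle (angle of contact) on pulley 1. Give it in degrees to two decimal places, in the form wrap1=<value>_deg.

wrap1=233.85_deg

crossed belt: β = asin((r1+r2)/C) = asin(24/53) = 26.9254°
wrap1 = wrap2 = π + 2β = 233.8508°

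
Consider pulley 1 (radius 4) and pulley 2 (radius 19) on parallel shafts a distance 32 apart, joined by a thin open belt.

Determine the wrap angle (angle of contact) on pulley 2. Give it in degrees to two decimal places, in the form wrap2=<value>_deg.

open belt: β = asin((r2−r1)/C) = asin(15/32) = 27.9532°
wrap1 = π − 2β = 124.0936°
wrap2 = π + 2β = 235.9064°

wrap2=235.91_deg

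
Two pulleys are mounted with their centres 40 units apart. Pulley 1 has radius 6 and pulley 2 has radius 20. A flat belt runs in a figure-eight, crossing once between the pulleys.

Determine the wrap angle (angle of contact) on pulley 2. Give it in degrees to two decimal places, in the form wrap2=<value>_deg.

crossed belt: β = asin((r1+r2)/C) = asin(26/40) = 40.5416°
wrap1 = wrap2 = π + 2β = 261.0832°

wrap2=261.08_deg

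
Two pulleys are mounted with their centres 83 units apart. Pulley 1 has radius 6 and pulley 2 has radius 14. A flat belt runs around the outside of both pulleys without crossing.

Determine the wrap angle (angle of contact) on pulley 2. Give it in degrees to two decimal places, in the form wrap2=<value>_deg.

open belt: β = asin((r2−r1)/C) = asin(8/83) = 5.5311°
wrap1 = π − 2β = 168.9379°
wrap2 = π + 2β = 191.0621°

wrap2=191.06_deg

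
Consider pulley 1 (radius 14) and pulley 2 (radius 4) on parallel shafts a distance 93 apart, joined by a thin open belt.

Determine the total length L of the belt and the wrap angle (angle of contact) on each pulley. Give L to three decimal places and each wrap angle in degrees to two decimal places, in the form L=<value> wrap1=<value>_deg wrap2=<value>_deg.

open belt: β = asin((r2−r1)/C) = asin(-10/93) = -6.1728°
wrap1 = π − 2β = 192.3455°
wrap2 = π + 2β = 167.6545°
tangent length = C·cosβ = 92.4608
L = r1·wrap1 + r2·wrap2 + 2·C·cosβ = 14·3.3571 + 4·2.9261 + 2·92.4608 = 243.6250

L=243.625 wrap1=192.35_deg wrap2=167.65_deg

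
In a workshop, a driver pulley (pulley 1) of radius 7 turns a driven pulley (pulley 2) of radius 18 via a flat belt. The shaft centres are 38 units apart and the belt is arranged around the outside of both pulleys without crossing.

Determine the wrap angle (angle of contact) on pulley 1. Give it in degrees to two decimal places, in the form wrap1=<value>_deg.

open belt: β = asin((r2−r1)/C) = asin(11/38) = 16.8264°
wrap1 = π − 2β = 146.3471°
wrap2 = π + 2β = 213.6529°

wrap1=146.35_deg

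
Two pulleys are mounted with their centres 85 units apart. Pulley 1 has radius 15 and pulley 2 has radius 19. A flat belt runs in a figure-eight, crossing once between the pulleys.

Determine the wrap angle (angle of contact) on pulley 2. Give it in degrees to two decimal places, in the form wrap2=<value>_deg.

wrap2=227.16_deg

crossed belt: β = asin((r1+r2)/C) = asin(34/85) = 23.5782°
wrap1 = wrap2 = π + 2β = 227.1564°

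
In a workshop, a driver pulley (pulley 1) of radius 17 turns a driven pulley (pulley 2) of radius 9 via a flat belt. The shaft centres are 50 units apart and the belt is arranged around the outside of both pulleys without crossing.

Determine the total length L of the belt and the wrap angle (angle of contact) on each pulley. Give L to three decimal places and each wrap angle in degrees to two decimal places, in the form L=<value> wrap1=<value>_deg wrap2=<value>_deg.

L=182.964 wrap1=198.41_deg wrap2=161.59_deg

open belt: β = asin((r2−r1)/C) = asin(-8/50) = -9.2069°
wrap1 = π − 2β = 198.4138°
wrap2 = π + 2β = 161.5862°
tangent length = C·cosβ = 49.3559
L = r1·wrap1 + r2·wrap2 + 2·C·cosβ = 17·3.4630 + 9·2.8202 + 2·49.3559 = 182.9642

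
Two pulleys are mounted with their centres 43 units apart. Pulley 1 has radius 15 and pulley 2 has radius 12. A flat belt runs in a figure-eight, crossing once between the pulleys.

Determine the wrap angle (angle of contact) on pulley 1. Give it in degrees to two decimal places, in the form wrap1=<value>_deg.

crossed belt: β = asin((r1+r2)/C) = asin(27/43) = 38.8959°
wrap1 = wrap2 = π + 2β = 257.7917°

wrap1=257.79_deg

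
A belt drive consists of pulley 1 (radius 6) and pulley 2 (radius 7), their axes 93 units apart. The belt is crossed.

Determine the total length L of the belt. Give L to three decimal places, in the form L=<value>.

L=228.661

crossed belt: β = asin((r1+r2)/C) = asin(13/93) = 8.0354°
wrap1 = wrap2 = π + 2β = 196.0708°
tangent length = C·cosβ = 92.0869
L = (r1+r2)·wrap + 2·C·cosβ = 13·3.4221 + 2·92.0869 = 228.6609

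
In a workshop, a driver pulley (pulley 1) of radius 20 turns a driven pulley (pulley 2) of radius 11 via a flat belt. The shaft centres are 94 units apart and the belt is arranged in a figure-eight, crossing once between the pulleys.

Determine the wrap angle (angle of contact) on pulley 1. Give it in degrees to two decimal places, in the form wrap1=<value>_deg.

wrap1=218.51_deg

crossed belt: β = asin((r1+r2)/C) = asin(31/94) = 19.2559°
wrap1 = wrap2 = π + 2β = 218.5117°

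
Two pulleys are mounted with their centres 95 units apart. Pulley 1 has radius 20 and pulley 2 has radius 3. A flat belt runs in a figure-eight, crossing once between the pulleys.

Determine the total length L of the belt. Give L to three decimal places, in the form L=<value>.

crossed belt: β = asin((r1+r2)/C) = asin(23/95) = 14.0108°
wrap1 = wrap2 = π + 2β = 208.0217°
tangent length = C·cosβ = 92.1737
L = (r1+r2)·wrap + 2·C·cosβ = 23·3.6307 + 2·92.1737 = 267.8527

L=267.853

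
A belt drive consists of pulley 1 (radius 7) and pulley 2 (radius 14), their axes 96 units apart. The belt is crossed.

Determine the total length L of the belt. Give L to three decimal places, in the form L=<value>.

L=262.586

crossed belt: β = asin((r1+r2)/C) = asin(21/96) = 12.6356°
wrap1 = wrap2 = π + 2β = 205.2713°
tangent length = C·cosβ = 93.6750
L = (r1+r2)·wrap + 2·C·cosβ = 21·3.5827 + 2·93.6750 = 262.5858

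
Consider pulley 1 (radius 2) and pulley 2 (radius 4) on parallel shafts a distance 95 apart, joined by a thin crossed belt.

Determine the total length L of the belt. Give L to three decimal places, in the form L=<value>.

L=209.229

crossed belt: β = asin((r1+r2)/C) = asin(6/95) = 3.6211°
wrap1 = wrap2 = π + 2β = 187.2422°
tangent length = C·cosβ = 94.8103
L = (r1+r2)·wrap + 2·C·cosβ = 6·3.2680 + 2·94.8103 = 209.2286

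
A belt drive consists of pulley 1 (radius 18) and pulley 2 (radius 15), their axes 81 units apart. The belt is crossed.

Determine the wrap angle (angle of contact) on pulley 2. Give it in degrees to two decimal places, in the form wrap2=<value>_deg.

wrap2=228.08_deg

crossed belt: β = asin((r1+r2)/C) = asin(33/81) = 24.0421°
wrap1 = wrap2 = π + 2β = 228.0842°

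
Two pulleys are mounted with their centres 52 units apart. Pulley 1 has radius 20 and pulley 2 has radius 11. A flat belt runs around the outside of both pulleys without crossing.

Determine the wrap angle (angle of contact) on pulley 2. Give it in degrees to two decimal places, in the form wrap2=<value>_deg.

open belt: β = asin((r2−r1)/C) = asin(-9/52) = -9.9668°
wrap1 = π − 2β = 199.9335°
wrap2 = π + 2β = 160.0665°

wrap2=160.07_deg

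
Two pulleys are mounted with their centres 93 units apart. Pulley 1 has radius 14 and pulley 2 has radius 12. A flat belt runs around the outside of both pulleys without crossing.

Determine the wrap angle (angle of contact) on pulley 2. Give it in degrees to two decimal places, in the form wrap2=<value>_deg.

wrap2=177.54_deg

open belt: β = asin((r2−r1)/C) = asin(-2/93) = -1.2323°
wrap1 = π − 2β = 182.4645°
wrap2 = π + 2β = 177.5355°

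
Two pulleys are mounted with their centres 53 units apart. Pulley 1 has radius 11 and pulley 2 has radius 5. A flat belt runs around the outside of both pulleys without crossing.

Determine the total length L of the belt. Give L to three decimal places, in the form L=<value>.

L=156.945

open belt: β = asin((r2−r1)/C) = asin(-6/53) = -6.5002°
wrap1 = π − 2β = 193.0005°
wrap2 = π + 2β = 166.9995°
tangent length = C·cosβ = 52.6593
L = r1·wrap1 + r2·wrap2 + 2·C·cosβ = 11·3.3685 + 5·2.9147 + 2·52.6593 = 156.9455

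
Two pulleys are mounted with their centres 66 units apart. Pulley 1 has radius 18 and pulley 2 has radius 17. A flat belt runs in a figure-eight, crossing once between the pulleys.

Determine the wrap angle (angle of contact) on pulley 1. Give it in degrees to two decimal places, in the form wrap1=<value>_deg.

crossed belt: β = asin((r1+r2)/C) = asin(35/66) = 32.0259°
wrap1 = wrap2 = π + 2β = 244.0519°

wrap1=244.05_deg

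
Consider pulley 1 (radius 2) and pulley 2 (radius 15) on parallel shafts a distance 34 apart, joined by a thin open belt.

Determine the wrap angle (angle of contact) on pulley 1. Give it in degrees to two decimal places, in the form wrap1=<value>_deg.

wrap1=135.04_deg

open belt: β = asin((r2−r1)/C) = asin(13/34) = 22.4795°
wrap1 = π − 2β = 135.0410°
wrap2 = π + 2β = 224.9590°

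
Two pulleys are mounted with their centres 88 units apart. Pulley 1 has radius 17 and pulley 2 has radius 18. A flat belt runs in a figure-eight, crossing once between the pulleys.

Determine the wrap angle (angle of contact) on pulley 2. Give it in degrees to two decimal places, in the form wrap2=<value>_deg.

wrap2=226.87_deg

crossed belt: β = asin((r1+r2)/C) = asin(35/88) = 23.4362°
wrap1 = wrap2 = π + 2β = 226.8724°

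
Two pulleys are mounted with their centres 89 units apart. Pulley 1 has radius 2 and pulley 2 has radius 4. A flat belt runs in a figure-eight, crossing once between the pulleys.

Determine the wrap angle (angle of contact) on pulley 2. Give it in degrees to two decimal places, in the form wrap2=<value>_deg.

crossed belt: β = asin((r1+r2)/C) = asin(6/89) = 3.8656°
wrap1 = wrap2 = π + 2β = 187.7311°

wrap2=187.73_deg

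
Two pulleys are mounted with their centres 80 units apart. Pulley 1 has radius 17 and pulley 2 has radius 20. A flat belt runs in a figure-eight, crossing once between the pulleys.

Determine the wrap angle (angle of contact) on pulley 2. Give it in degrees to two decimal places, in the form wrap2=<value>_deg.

wrap2=235.10_deg

crossed belt: β = asin((r1+r2)/C) = asin(37/80) = 27.5485°
wrap1 = wrap2 = π + 2β = 235.0971°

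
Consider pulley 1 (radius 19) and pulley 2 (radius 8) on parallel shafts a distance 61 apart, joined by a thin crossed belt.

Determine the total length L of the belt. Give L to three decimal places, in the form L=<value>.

L=218.982

crossed belt: β = asin((r1+r2)/C) = asin(27/61) = 26.2714°
wrap1 = wrap2 = π + 2β = 232.5427°
tangent length = C·cosβ = 54.6992
L = (r1+r2)·wrap + 2·C·cosβ = 27·4.0586 + 2·54.6992 = 218.9815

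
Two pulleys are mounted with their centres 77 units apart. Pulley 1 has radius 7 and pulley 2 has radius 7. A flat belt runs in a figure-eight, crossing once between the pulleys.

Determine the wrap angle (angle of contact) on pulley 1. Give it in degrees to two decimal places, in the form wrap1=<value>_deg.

wrap1=200.95_deg

crossed belt: β = asin((r1+r2)/C) = asin(14/77) = 10.4757°
wrap1 = wrap2 = π + 2β = 200.9514°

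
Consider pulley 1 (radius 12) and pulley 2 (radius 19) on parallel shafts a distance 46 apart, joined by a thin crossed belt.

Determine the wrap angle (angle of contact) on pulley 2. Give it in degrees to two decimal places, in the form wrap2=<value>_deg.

crossed belt: β = asin((r1+r2)/C) = asin(31/46) = 42.3698°
wrap1 = wrap2 = π + 2β = 264.7396°

wrap2=264.74_deg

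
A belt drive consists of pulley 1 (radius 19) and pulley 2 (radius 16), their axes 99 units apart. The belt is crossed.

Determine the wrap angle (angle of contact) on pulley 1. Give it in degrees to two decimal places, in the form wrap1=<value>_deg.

crossed belt: β = asin((r1+r2)/C) = asin(35/99) = 20.7037°
wrap1 = wrap2 = π + 2β = 221.4074°

wrap1=221.41_deg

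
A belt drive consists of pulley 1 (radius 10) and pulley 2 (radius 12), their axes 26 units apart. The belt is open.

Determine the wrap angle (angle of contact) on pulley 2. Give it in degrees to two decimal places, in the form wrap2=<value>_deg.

open belt: β = asin((r2−r1)/C) = asin(2/26) = 4.4117°
wrap1 = π − 2β = 171.1765°
wrap2 = π + 2β = 188.8235°

wrap2=188.82_deg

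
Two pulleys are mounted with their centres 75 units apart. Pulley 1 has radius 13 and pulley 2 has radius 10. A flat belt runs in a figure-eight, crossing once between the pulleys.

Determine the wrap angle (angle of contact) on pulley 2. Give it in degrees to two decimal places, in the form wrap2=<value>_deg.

crossed belt: β = asin((r1+r2)/C) = asin(23/75) = 17.8585°
wrap1 = wrap2 = π + 2β = 215.7169°

wrap2=215.72_deg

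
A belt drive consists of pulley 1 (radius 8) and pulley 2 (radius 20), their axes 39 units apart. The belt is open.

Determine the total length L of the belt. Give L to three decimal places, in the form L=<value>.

open belt: β = asin((r2−r1)/C) = asin(12/39) = 17.9202°
wrap1 = π − 2β = 144.1596°
wrap2 = π + 2β = 215.8404°
tangent length = C·cosβ = 37.1080
L = r1·wrap1 + r2·wrap2 + 2·C·cosβ = 8·2.5161 + 20·3.7671 + 2·37.1080 = 169.6869

L=169.687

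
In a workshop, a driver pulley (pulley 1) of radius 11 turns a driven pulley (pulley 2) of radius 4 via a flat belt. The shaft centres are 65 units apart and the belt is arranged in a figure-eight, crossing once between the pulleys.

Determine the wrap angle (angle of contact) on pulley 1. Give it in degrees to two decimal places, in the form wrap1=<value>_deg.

crossed belt: β = asin((r1+r2)/C) = asin(15/65) = 13.3424°
wrap1 = wrap2 = π + 2β = 206.6847°

wrap1=206.68_deg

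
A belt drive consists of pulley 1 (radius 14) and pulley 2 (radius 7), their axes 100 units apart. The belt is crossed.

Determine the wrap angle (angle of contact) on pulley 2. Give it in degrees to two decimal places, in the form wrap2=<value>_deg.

crossed belt: β = asin((r1+r2)/C) = asin(21/100) = 12.1224°
wrap1 = wrap2 = π + 2β = 204.2447°

wrap2=204.24_deg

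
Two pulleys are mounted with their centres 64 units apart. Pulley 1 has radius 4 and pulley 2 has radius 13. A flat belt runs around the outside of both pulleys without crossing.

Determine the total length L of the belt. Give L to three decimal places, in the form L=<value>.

L=182.675

open belt: β = asin((r2−r1)/C) = asin(9/64) = 8.0840°
wrap1 = π − 2β = 163.8320°
wrap2 = π + 2β = 196.1680°
tangent length = C·cosβ = 63.3640
L = r1·wrap1 + r2·wrap2 + 2·C·cosβ = 4·2.8594 + 13·3.4238 + 2·63.3640 = 182.6748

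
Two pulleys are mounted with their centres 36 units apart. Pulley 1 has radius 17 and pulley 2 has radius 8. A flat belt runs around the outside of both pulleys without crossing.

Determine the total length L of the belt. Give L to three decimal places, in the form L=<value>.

open belt: β = asin((r2−r1)/C) = asin(-9/36) = -14.4775°
wrap1 = π − 2β = 208.9550°
wrap2 = π + 2β = 151.0450°
tangent length = C·cosβ = 34.8569
L = r1·wrap1 + r2·wrap2 + 2·C·cosβ = 17·3.6470 + 8·2.6362 + 2·34.8569 = 152.8018

L=152.802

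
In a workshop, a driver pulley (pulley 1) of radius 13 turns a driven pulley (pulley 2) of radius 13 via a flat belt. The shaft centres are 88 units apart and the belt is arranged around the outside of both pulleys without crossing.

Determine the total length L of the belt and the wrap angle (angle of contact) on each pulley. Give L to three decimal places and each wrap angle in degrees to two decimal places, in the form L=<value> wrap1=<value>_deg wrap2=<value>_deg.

open belt: β = asin((r2−r1)/C) = asin(0/88) = 0.0000°
wrap1 = π − 2β = 180.0000°
wrap2 = π + 2β = 180.0000°
tangent length = C·cosβ = 88.0000
L = r1·wrap1 + r2·wrap2 + 2·C·cosβ = 13·3.1416 + 13·3.1416 + 2·88.0000 = 257.6814

L=257.681 wrap1=180.00_deg wrap2=180.00_deg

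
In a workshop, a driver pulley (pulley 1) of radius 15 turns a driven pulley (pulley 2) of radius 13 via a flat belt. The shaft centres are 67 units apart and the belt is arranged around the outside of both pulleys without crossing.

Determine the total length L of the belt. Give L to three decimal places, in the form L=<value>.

open belt: β = asin((r2−r1)/C) = asin(-2/67) = -1.7106°
wrap1 = π − 2β = 183.4212°
wrap2 = π + 2β = 176.5788°
tangent length = C·cosβ = 66.9701
L = r1·wrap1 + r2·wrap2 + 2·C·cosβ = 15·3.2013 + 13·3.0819 + 2·66.9701 = 222.0243

L=222.024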